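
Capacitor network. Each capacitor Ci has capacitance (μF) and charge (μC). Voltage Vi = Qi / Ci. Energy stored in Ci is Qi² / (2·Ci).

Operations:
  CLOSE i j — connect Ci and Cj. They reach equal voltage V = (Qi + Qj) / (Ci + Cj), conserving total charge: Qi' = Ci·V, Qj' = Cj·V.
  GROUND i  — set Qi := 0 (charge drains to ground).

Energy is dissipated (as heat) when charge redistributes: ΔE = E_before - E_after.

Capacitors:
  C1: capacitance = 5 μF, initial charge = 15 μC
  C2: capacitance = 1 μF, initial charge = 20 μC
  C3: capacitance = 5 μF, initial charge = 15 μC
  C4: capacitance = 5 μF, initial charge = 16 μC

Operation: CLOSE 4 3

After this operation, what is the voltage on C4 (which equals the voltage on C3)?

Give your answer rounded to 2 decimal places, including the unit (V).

Initial: C1(5μF, Q=15μC, V=3.00V), C2(1μF, Q=20μC, V=20.00V), C3(5μF, Q=15μC, V=3.00V), C4(5μF, Q=16μC, V=3.20V)
Op 1: CLOSE 4-3: Q_total=31.00, C_total=10.00, V=3.10; Q4=15.50, Q3=15.50; dissipated=0.050

Answer: 3.10 V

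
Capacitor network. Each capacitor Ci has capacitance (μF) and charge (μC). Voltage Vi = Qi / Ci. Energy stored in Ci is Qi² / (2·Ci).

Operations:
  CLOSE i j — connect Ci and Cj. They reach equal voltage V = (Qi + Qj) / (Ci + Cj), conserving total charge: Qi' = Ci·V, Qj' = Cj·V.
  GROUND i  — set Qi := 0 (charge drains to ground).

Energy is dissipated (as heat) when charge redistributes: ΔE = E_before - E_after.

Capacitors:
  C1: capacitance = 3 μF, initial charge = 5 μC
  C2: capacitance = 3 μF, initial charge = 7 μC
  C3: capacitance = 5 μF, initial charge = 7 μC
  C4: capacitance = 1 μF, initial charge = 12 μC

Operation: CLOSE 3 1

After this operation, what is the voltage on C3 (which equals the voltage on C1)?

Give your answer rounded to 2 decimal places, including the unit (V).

Answer: 1.50 V

Derivation:
Initial: C1(3μF, Q=5μC, V=1.67V), C2(3μF, Q=7μC, V=2.33V), C3(5μF, Q=7μC, V=1.40V), C4(1μF, Q=12μC, V=12.00V)
Op 1: CLOSE 3-1: Q_total=12.00, C_total=8.00, V=1.50; Q3=7.50, Q1=4.50; dissipated=0.067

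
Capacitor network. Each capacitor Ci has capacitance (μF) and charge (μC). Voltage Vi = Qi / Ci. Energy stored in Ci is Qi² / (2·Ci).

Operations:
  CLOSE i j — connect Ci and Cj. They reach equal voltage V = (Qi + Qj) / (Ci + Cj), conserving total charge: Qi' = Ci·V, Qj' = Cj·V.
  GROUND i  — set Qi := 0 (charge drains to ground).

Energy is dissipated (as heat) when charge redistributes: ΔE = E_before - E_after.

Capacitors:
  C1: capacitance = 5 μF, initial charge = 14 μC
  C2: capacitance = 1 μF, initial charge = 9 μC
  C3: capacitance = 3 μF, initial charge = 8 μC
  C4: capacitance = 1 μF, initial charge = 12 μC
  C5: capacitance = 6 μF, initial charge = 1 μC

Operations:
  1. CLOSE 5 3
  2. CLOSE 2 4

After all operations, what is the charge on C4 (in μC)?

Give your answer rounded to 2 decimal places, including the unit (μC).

Answer: 10.50 μC

Derivation:
Initial: C1(5μF, Q=14μC, V=2.80V), C2(1μF, Q=9μC, V=9.00V), C3(3μF, Q=8μC, V=2.67V), C4(1μF, Q=12μC, V=12.00V), C5(6μF, Q=1μC, V=0.17V)
Op 1: CLOSE 5-3: Q_total=9.00, C_total=9.00, V=1.00; Q5=6.00, Q3=3.00; dissipated=6.250
Op 2: CLOSE 2-4: Q_total=21.00, C_total=2.00, V=10.50; Q2=10.50, Q4=10.50; dissipated=2.250
Final charges: Q1=14.00, Q2=10.50, Q3=3.00, Q4=10.50, Q5=6.00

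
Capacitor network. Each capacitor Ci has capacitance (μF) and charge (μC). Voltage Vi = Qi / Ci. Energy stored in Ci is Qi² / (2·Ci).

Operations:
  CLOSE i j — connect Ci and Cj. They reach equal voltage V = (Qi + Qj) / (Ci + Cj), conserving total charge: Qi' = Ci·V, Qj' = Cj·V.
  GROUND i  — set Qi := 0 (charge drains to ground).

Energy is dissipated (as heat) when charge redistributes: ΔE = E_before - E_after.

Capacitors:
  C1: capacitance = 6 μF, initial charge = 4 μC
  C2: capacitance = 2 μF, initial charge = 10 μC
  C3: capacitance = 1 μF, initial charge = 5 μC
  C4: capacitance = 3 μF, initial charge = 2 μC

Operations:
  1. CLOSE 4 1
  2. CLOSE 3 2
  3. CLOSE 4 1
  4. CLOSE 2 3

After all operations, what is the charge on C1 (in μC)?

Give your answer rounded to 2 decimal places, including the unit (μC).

Initial: C1(6μF, Q=4μC, V=0.67V), C2(2μF, Q=10μC, V=5.00V), C3(1μF, Q=5μC, V=5.00V), C4(3μF, Q=2μC, V=0.67V)
Op 1: CLOSE 4-1: Q_total=6.00, C_total=9.00, V=0.67; Q4=2.00, Q1=4.00; dissipated=0.000
Op 2: CLOSE 3-2: Q_total=15.00, C_total=3.00, V=5.00; Q3=5.00, Q2=10.00; dissipated=0.000
Op 3: CLOSE 4-1: Q_total=6.00, C_total=9.00, V=0.67; Q4=2.00, Q1=4.00; dissipated=0.000
Op 4: CLOSE 2-3: Q_total=15.00, C_total=3.00, V=5.00; Q2=10.00, Q3=5.00; dissipated=0.000
Final charges: Q1=4.00, Q2=10.00, Q3=5.00, Q4=2.00

Answer: 4.00 μC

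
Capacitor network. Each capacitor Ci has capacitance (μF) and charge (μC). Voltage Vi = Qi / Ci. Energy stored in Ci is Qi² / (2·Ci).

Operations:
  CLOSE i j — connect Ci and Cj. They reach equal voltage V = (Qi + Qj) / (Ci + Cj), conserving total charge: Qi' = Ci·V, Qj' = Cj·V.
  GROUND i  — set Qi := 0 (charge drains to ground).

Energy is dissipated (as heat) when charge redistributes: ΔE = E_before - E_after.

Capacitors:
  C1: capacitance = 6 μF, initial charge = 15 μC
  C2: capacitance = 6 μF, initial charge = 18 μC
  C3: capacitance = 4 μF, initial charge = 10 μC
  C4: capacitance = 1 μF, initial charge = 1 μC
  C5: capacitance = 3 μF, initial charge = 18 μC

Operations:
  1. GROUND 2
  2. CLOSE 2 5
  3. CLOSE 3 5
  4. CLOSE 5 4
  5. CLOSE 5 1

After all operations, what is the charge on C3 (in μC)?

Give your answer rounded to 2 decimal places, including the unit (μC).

Initial: C1(6μF, Q=15μC, V=2.50V), C2(6μF, Q=18μC, V=3.00V), C3(4μF, Q=10μC, V=2.50V), C4(1μF, Q=1μC, V=1.00V), C5(3μF, Q=18μC, V=6.00V)
Op 1: GROUND 2: Q2=0; energy lost=27.000
Op 2: CLOSE 2-5: Q_total=18.00, C_total=9.00, V=2.00; Q2=12.00, Q5=6.00; dissipated=36.000
Op 3: CLOSE 3-5: Q_total=16.00, C_total=7.00, V=2.29; Q3=9.14, Q5=6.86; dissipated=0.214
Op 4: CLOSE 5-4: Q_total=7.86, C_total=4.00, V=1.96; Q5=5.89, Q4=1.96; dissipated=0.620
Op 5: CLOSE 5-1: Q_total=20.89, C_total=9.00, V=2.32; Q5=6.96, Q1=13.93; dissipated=0.287
Final charges: Q1=13.93, Q2=12.00, Q3=9.14, Q4=1.96, Q5=6.96

Answer: 9.14 μC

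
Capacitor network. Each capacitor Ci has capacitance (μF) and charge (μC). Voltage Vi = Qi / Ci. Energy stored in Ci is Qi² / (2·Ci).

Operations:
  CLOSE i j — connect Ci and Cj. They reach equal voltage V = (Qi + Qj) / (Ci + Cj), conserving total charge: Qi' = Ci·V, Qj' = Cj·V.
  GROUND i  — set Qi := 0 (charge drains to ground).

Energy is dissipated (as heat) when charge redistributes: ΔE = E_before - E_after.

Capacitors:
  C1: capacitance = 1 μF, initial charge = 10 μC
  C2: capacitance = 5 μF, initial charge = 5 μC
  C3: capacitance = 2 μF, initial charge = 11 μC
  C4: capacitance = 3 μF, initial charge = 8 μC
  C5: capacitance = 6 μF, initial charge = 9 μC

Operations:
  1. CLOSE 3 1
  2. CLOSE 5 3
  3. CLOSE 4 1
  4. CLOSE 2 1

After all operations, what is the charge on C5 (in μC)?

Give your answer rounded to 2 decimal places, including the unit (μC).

Initial: C1(1μF, Q=10μC, V=10.00V), C2(5μF, Q=5μC, V=1.00V), C3(2μF, Q=11μC, V=5.50V), C4(3μF, Q=8μC, V=2.67V), C5(6μF, Q=9μC, V=1.50V)
Op 1: CLOSE 3-1: Q_total=21.00, C_total=3.00, V=7.00; Q3=14.00, Q1=7.00; dissipated=6.750
Op 2: CLOSE 5-3: Q_total=23.00, C_total=8.00, V=2.88; Q5=17.25, Q3=5.75; dissipated=22.688
Op 3: CLOSE 4-1: Q_total=15.00, C_total=4.00, V=3.75; Q4=11.25, Q1=3.75; dissipated=7.042
Op 4: CLOSE 2-1: Q_total=8.75, C_total=6.00, V=1.46; Q2=7.29, Q1=1.46; dissipated=3.151
Final charges: Q1=1.46, Q2=7.29, Q3=5.75, Q4=11.25, Q5=17.25

Answer: 17.25 μC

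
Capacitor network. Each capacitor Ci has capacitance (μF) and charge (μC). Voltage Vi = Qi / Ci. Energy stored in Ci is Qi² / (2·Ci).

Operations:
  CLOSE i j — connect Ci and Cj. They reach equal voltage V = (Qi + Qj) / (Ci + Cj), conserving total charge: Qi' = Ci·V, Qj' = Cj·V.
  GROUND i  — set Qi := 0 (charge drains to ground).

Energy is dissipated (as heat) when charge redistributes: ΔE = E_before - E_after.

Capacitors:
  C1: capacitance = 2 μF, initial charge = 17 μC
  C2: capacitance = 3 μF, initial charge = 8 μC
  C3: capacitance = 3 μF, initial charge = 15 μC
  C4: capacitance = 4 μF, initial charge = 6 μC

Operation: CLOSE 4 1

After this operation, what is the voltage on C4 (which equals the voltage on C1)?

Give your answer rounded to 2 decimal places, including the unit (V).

Initial: C1(2μF, Q=17μC, V=8.50V), C2(3μF, Q=8μC, V=2.67V), C3(3μF, Q=15μC, V=5.00V), C4(4μF, Q=6μC, V=1.50V)
Op 1: CLOSE 4-1: Q_total=23.00, C_total=6.00, V=3.83; Q4=15.33, Q1=7.67; dissipated=32.667

Answer: 3.83 V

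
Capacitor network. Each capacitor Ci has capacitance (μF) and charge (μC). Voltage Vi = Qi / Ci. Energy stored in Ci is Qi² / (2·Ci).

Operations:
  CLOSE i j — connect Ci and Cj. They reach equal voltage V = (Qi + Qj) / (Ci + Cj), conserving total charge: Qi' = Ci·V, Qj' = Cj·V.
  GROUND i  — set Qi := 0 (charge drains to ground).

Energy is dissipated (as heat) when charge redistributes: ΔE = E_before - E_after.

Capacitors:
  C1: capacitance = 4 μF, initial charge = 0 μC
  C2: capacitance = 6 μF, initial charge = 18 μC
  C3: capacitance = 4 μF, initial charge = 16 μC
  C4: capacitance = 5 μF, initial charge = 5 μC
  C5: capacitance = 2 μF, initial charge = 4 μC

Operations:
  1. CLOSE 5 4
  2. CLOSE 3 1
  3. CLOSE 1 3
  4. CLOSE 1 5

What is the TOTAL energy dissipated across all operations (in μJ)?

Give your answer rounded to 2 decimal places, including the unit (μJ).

Answer: 17.05 μJ

Derivation:
Initial: C1(4μF, Q=0μC, V=0.00V), C2(6μF, Q=18μC, V=3.00V), C3(4μF, Q=16μC, V=4.00V), C4(5μF, Q=5μC, V=1.00V), C5(2μF, Q=4μC, V=2.00V)
Op 1: CLOSE 5-4: Q_total=9.00, C_total=7.00, V=1.29; Q5=2.57, Q4=6.43; dissipated=0.714
Op 2: CLOSE 3-1: Q_total=16.00, C_total=8.00, V=2.00; Q3=8.00, Q1=8.00; dissipated=16.000
Op 3: CLOSE 1-3: Q_total=16.00, C_total=8.00, V=2.00; Q1=8.00, Q3=8.00; dissipated=0.000
Op 4: CLOSE 1-5: Q_total=10.57, C_total=6.00, V=1.76; Q1=7.05, Q5=3.52; dissipated=0.340
Total dissipated: 17.054 μJ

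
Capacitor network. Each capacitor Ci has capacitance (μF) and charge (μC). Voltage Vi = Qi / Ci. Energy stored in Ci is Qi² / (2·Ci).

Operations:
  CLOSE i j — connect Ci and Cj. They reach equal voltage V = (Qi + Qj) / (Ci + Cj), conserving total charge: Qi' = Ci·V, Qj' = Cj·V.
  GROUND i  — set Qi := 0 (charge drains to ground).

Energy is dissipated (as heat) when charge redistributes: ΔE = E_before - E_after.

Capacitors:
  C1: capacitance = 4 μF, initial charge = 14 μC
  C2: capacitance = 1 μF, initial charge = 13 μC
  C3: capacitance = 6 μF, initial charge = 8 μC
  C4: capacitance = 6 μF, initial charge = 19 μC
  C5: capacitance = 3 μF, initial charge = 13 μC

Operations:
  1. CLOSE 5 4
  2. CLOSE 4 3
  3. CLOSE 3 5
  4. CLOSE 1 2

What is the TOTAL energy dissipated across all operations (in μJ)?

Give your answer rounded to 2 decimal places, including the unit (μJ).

Initial: C1(4μF, Q=14μC, V=3.50V), C2(1μF, Q=13μC, V=13.00V), C3(6μF, Q=8μC, V=1.33V), C4(6μF, Q=19μC, V=3.17V), C5(3μF, Q=13μC, V=4.33V)
Op 1: CLOSE 5-4: Q_total=32.00, C_total=9.00, V=3.56; Q5=10.67, Q4=21.33; dissipated=1.361
Op 2: CLOSE 4-3: Q_total=29.33, C_total=12.00, V=2.44; Q4=14.67, Q3=14.67; dissipated=7.407
Op 3: CLOSE 3-5: Q_total=25.33, C_total=9.00, V=2.81; Q3=16.89, Q5=8.44; dissipated=1.235
Op 4: CLOSE 1-2: Q_total=27.00, C_total=5.00, V=5.40; Q1=21.60, Q2=5.40; dissipated=36.100
Total dissipated: 46.103 μJ

Answer: 46.10 μJ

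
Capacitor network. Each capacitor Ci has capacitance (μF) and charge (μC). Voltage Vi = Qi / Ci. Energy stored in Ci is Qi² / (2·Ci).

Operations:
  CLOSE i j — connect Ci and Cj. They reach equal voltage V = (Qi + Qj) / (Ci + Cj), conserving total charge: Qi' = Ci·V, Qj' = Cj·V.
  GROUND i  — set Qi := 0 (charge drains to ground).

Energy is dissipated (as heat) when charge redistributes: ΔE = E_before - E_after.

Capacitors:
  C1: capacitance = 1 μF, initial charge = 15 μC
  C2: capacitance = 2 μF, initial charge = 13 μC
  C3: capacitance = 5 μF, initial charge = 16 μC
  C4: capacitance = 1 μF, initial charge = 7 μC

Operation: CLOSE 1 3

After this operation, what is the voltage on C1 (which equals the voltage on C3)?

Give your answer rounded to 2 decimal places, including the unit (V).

Initial: C1(1μF, Q=15μC, V=15.00V), C2(2μF, Q=13μC, V=6.50V), C3(5μF, Q=16μC, V=3.20V), C4(1μF, Q=7μC, V=7.00V)
Op 1: CLOSE 1-3: Q_total=31.00, C_total=6.00, V=5.17; Q1=5.17, Q3=25.83; dissipated=58.017

Answer: 5.17 V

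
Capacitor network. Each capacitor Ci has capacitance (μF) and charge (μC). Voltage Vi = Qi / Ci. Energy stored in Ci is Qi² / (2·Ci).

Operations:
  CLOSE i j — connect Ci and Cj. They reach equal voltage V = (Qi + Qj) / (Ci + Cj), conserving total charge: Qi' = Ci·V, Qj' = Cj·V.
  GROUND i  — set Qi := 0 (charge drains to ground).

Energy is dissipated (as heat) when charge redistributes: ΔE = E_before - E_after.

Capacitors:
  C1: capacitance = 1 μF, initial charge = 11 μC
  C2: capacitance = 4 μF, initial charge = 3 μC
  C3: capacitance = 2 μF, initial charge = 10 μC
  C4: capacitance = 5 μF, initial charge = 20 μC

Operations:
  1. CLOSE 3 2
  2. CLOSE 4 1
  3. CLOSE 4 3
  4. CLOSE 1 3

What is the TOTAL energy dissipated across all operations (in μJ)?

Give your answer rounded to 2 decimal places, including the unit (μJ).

Answer: 39.13 μJ

Derivation:
Initial: C1(1μF, Q=11μC, V=11.00V), C2(4μF, Q=3μC, V=0.75V), C3(2μF, Q=10μC, V=5.00V), C4(5μF, Q=20μC, V=4.00V)
Op 1: CLOSE 3-2: Q_total=13.00, C_total=6.00, V=2.17; Q3=4.33, Q2=8.67; dissipated=12.042
Op 2: CLOSE 4-1: Q_total=31.00, C_total=6.00, V=5.17; Q4=25.83, Q1=5.17; dissipated=20.417
Op 3: CLOSE 4-3: Q_total=30.17, C_total=7.00, V=4.31; Q4=21.55, Q3=8.62; dissipated=6.429
Op 4: CLOSE 1-3: Q_total=13.79, C_total=3.00, V=4.60; Q1=4.60, Q3=9.19; dissipated=0.245
Total dissipated: 39.132 μJ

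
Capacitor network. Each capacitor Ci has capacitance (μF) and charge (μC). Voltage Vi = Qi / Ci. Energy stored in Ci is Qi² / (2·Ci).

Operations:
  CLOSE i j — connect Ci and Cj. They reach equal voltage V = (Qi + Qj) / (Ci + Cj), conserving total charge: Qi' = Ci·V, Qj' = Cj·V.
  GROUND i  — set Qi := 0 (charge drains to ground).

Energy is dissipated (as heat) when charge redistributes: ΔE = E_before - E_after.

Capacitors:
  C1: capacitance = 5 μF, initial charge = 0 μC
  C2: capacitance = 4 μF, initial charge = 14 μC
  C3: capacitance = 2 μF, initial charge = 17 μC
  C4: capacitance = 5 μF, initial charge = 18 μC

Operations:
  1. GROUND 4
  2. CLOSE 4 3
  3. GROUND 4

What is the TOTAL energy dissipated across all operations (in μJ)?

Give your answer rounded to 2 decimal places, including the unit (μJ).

Answer: 98.75 μJ

Derivation:
Initial: C1(5μF, Q=0μC, V=0.00V), C2(4μF, Q=14μC, V=3.50V), C3(2μF, Q=17μC, V=8.50V), C4(5μF, Q=18μC, V=3.60V)
Op 1: GROUND 4: Q4=0; energy lost=32.400
Op 2: CLOSE 4-3: Q_total=17.00, C_total=7.00, V=2.43; Q4=12.14, Q3=4.86; dissipated=51.607
Op 3: GROUND 4: Q4=0; energy lost=14.745
Total dissipated: 98.752 μJ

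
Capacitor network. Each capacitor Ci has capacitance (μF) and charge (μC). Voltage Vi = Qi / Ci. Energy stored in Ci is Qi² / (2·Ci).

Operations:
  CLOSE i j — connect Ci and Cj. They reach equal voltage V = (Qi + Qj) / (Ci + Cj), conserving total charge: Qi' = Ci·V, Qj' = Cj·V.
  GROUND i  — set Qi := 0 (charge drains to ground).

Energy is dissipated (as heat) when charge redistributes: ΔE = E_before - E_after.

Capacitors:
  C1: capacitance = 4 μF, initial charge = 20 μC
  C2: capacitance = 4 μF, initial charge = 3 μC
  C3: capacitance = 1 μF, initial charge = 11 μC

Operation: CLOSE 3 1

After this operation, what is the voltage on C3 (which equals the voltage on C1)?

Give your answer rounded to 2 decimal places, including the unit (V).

Answer: 6.20 V

Derivation:
Initial: C1(4μF, Q=20μC, V=5.00V), C2(4μF, Q=3μC, V=0.75V), C3(1μF, Q=11μC, V=11.00V)
Op 1: CLOSE 3-1: Q_total=31.00, C_total=5.00, V=6.20; Q3=6.20, Q1=24.80; dissipated=14.400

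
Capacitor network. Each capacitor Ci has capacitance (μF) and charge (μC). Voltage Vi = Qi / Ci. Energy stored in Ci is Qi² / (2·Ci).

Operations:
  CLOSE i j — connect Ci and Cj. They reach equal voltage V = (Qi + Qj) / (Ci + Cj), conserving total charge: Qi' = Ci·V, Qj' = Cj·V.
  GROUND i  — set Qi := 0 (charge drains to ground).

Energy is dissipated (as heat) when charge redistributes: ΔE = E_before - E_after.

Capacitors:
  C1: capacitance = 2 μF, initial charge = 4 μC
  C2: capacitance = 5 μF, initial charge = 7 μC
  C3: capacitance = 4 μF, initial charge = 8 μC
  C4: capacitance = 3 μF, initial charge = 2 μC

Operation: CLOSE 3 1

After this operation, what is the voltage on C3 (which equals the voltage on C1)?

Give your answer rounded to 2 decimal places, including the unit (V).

Answer: 2.00 V

Derivation:
Initial: C1(2μF, Q=4μC, V=2.00V), C2(5μF, Q=7μC, V=1.40V), C3(4μF, Q=8μC, V=2.00V), C4(3μF, Q=2μC, V=0.67V)
Op 1: CLOSE 3-1: Q_total=12.00, C_total=6.00, V=2.00; Q3=8.00, Q1=4.00; dissipated=0.000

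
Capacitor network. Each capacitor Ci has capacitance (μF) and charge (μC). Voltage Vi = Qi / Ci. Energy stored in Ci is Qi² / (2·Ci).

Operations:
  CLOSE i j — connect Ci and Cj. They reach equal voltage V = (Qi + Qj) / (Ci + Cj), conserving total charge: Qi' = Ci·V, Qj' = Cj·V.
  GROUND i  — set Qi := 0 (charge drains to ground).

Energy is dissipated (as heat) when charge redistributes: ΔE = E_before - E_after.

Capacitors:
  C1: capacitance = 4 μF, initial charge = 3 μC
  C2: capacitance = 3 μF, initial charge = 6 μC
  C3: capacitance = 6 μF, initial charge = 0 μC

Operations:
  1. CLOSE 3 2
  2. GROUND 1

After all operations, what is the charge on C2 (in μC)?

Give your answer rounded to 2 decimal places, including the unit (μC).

Answer: 2.00 μC

Derivation:
Initial: C1(4μF, Q=3μC, V=0.75V), C2(3μF, Q=6μC, V=2.00V), C3(6μF, Q=0μC, V=0.00V)
Op 1: CLOSE 3-2: Q_total=6.00, C_total=9.00, V=0.67; Q3=4.00, Q2=2.00; dissipated=4.000
Op 2: GROUND 1: Q1=0; energy lost=1.125
Final charges: Q1=0.00, Q2=2.00, Q3=4.00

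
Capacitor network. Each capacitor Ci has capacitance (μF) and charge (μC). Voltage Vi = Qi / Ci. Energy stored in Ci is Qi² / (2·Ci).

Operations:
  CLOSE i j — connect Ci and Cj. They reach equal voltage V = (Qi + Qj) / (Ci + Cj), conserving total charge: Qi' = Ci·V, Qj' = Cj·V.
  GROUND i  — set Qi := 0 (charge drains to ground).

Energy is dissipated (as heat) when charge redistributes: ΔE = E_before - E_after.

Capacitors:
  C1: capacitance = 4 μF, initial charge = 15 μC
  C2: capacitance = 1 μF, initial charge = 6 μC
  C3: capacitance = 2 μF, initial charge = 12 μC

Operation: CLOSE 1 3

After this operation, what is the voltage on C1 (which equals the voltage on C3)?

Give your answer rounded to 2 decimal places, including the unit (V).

Initial: C1(4μF, Q=15μC, V=3.75V), C2(1μF, Q=6μC, V=6.00V), C3(2μF, Q=12μC, V=6.00V)
Op 1: CLOSE 1-3: Q_total=27.00, C_total=6.00, V=4.50; Q1=18.00, Q3=9.00; dissipated=3.375

Answer: 4.50 V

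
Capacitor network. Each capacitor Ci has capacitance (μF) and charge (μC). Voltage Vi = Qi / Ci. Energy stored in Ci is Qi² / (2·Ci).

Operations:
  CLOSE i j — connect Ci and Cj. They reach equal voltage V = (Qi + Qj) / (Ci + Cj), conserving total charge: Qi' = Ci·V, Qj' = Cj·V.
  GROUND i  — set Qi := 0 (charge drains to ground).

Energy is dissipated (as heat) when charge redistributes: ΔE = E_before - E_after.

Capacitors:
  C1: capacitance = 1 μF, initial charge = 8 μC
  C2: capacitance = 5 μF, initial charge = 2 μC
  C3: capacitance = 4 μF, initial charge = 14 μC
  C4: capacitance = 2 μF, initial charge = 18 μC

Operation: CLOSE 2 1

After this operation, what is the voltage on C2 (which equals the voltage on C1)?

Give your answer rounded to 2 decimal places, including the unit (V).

Initial: C1(1μF, Q=8μC, V=8.00V), C2(5μF, Q=2μC, V=0.40V), C3(4μF, Q=14μC, V=3.50V), C4(2μF, Q=18μC, V=9.00V)
Op 1: CLOSE 2-1: Q_total=10.00, C_total=6.00, V=1.67; Q2=8.33, Q1=1.67; dissipated=24.067

Answer: 1.67 V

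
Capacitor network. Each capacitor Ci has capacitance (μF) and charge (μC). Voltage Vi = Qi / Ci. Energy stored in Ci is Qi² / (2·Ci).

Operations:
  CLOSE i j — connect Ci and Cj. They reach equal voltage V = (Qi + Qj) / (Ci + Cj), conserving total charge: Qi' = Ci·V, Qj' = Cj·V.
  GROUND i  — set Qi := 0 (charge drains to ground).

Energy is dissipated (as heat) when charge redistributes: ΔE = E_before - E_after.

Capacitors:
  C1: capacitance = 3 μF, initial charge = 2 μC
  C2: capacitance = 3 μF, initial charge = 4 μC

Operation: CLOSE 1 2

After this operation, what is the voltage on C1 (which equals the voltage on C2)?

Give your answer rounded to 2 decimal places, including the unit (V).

Initial: C1(3μF, Q=2μC, V=0.67V), C2(3μF, Q=4μC, V=1.33V)
Op 1: CLOSE 1-2: Q_total=6.00, C_total=6.00, V=1.00; Q1=3.00, Q2=3.00; dissipated=0.333

Answer: 1.00 V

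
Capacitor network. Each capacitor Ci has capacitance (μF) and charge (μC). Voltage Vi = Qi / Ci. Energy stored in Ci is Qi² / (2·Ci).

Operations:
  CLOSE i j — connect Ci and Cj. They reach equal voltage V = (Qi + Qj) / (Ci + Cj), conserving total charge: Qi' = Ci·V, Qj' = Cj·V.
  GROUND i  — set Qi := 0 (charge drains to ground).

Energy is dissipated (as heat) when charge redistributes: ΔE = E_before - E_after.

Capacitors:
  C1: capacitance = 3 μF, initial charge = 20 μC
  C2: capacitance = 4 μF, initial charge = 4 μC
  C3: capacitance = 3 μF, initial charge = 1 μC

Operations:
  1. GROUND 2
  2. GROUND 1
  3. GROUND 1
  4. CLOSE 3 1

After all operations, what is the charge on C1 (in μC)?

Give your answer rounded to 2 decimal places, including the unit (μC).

Initial: C1(3μF, Q=20μC, V=6.67V), C2(4μF, Q=4μC, V=1.00V), C3(3μF, Q=1μC, V=0.33V)
Op 1: GROUND 2: Q2=0; energy lost=2.000
Op 2: GROUND 1: Q1=0; energy lost=66.667
Op 3: GROUND 1: Q1=0; energy lost=0.000
Op 4: CLOSE 3-1: Q_total=1.00, C_total=6.00, V=0.17; Q3=0.50, Q1=0.50; dissipated=0.083
Final charges: Q1=0.50, Q2=0.00, Q3=0.50

Answer: 0.50 μC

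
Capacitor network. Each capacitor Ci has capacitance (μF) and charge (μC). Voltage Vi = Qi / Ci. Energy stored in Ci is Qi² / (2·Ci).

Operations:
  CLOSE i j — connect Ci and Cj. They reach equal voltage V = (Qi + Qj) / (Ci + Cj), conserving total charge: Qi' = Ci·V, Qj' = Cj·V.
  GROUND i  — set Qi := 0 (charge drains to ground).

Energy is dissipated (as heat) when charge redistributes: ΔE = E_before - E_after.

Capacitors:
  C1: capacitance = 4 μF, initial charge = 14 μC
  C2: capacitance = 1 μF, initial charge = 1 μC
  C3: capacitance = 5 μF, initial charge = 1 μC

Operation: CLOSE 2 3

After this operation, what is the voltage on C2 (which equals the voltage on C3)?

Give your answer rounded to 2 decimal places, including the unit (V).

Answer: 0.33 V

Derivation:
Initial: C1(4μF, Q=14μC, V=3.50V), C2(1μF, Q=1μC, V=1.00V), C3(5μF, Q=1μC, V=0.20V)
Op 1: CLOSE 2-3: Q_total=2.00, C_total=6.00, V=0.33; Q2=0.33, Q3=1.67; dissipated=0.267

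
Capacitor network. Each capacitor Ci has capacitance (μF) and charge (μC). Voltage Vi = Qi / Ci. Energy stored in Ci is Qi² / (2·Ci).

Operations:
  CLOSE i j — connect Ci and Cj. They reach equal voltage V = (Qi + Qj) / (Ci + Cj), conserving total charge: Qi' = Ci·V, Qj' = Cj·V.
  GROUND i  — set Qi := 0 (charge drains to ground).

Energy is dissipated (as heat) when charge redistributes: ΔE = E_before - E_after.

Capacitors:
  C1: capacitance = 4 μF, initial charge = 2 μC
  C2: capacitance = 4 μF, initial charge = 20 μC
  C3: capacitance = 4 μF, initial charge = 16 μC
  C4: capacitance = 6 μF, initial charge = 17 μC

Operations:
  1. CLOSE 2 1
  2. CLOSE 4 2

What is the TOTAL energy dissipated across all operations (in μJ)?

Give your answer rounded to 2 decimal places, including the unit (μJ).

Initial: C1(4μF, Q=2μC, V=0.50V), C2(4μF, Q=20μC, V=5.00V), C3(4μF, Q=16μC, V=4.00V), C4(6μF, Q=17μC, V=2.83V)
Op 1: CLOSE 2-1: Q_total=22.00, C_total=8.00, V=2.75; Q2=11.00, Q1=11.00; dissipated=20.250
Op 2: CLOSE 4-2: Q_total=28.00, C_total=10.00, V=2.80; Q4=16.80, Q2=11.20; dissipated=0.008
Total dissipated: 20.258 μJ

Answer: 20.26 μJ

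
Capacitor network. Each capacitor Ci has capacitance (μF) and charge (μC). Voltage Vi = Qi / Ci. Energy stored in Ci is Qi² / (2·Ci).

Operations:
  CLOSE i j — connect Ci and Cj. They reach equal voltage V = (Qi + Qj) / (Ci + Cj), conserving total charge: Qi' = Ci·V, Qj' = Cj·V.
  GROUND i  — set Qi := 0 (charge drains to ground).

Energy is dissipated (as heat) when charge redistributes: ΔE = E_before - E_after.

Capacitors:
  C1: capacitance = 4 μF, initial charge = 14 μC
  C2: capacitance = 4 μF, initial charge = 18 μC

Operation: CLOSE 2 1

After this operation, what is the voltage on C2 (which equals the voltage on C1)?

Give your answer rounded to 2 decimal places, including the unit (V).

Initial: C1(4μF, Q=14μC, V=3.50V), C2(4μF, Q=18μC, V=4.50V)
Op 1: CLOSE 2-1: Q_total=32.00, C_total=8.00, V=4.00; Q2=16.00, Q1=16.00; dissipated=1.000

Answer: 4.00 V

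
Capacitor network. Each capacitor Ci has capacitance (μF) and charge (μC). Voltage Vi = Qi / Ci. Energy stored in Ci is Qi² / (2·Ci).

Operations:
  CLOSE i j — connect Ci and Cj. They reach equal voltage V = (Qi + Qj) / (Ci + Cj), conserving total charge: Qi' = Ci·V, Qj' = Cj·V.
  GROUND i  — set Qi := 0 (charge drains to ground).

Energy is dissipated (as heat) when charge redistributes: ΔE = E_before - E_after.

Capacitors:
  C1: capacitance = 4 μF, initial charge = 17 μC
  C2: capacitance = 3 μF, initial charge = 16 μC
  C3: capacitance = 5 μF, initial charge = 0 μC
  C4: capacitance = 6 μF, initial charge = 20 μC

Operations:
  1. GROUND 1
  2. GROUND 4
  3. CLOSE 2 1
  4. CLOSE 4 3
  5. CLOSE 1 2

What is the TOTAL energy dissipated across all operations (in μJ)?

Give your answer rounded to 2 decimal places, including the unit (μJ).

Initial: C1(4μF, Q=17μC, V=4.25V), C2(3μF, Q=16μC, V=5.33V), C3(5μF, Q=0μC, V=0.00V), C4(6μF, Q=20μC, V=3.33V)
Op 1: GROUND 1: Q1=0; energy lost=36.125
Op 2: GROUND 4: Q4=0; energy lost=33.333
Op 3: CLOSE 2-1: Q_total=16.00, C_total=7.00, V=2.29; Q2=6.86, Q1=9.14; dissipated=24.381
Op 4: CLOSE 4-3: Q_total=0.00, C_total=11.00, V=0.00; Q4=0.00, Q3=0.00; dissipated=0.000
Op 5: CLOSE 1-2: Q_total=16.00, C_total=7.00, V=2.29; Q1=9.14, Q2=6.86; dissipated=0.000
Total dissipated: 93.839 μJ

Answer: 93.84 μJ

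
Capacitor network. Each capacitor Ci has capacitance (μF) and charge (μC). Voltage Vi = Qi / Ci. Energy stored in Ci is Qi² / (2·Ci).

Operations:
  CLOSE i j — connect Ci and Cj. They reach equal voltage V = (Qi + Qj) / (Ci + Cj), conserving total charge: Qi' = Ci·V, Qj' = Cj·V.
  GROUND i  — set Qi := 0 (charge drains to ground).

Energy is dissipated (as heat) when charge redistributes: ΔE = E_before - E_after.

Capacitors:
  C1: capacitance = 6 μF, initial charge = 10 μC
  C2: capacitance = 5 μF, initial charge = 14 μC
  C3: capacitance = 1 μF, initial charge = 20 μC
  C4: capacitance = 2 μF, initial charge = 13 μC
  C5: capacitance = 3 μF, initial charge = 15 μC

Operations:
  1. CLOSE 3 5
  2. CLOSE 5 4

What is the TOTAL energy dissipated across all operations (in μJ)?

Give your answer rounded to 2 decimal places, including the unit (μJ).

Answer: 87.41 μJ

Derivation:
Initial: C1(6μF, Q=10μC, V=1.67V), C2(5μF, Q=14μC, V=2.80V), C3(1μF, Q=20μC, V=20.00V), C4(2μF, Q=13μC, V=6.50V), C5(3μF, Q=15μC, V=5.00V)
Op 1: CLOSE 3-5: Q_total=35.00, C_total=4.00, V=8.75; Q3=8.75, Q5=26.25; dissipated=84.375
Op 2: CLOSE 5-4: Q_total=39.25, C_total=5.00, V=7.85; Q5=23.55, Q4=15.70; dissipated=3.038
Total dissipated: 87.412 μJ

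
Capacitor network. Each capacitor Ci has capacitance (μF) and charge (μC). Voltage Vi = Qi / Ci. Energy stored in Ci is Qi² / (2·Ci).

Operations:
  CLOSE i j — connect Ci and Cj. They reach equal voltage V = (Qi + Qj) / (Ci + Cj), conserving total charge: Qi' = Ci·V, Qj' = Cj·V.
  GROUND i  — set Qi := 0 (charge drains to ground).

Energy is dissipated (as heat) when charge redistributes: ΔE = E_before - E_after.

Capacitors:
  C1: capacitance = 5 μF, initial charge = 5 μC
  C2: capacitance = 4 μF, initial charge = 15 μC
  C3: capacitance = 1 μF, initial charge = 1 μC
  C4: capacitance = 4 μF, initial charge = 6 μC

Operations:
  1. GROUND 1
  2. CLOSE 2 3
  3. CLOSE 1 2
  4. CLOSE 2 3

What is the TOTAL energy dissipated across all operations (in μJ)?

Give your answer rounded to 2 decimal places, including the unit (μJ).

Initial: C1(5μF, Q=5μC, V=1.00V), C2(4μF, Q=15μC, V=3.75V), C3(1μF, Q=1μC, V=1.00V), C4(4μF, Q=6μC, V=1.50V)
Op 1: GROUND 1: Q1=0; energy lost=2.500
Op 2: CLOSE 2-3: Q_total=16.00, C_total=5.00, V=3.20; Q2=12.80, Q3=3.20; dissipated=3.025
Op 3: CLOSE 1-2: Q_total=12.80, C_total=9.00, V=1.42; Q1=7.11, Q2=5.69; dissipated=11.378
Op 4: CLOSE 2-3: Q_total=8.89, C_total=5.00, V=1.78; Q2=7.11, Q3=1.78; dissipated=1.264
Total dissipated: 18.167 μJ

Answer: 18.17 μJ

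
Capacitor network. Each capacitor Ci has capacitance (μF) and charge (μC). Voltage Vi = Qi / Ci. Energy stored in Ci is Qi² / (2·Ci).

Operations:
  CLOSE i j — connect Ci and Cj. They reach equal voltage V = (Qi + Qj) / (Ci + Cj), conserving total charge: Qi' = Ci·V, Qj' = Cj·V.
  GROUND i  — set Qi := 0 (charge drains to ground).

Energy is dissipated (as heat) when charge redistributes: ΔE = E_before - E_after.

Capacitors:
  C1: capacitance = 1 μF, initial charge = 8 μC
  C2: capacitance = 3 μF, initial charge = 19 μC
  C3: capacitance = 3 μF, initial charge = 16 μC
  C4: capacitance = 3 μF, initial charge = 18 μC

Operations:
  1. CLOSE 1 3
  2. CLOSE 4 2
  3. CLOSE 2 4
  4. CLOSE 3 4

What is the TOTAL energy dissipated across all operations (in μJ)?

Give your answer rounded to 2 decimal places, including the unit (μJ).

Answer: 2.77 μJ

Derivation:
Initial: C1(1μF, Q=8μC, V=8.00V), C2(3μF, Q=19μC, V=6.33V), C3(3μF, Q=16μC, V=5.33V), C4(3μF, Q=18μC, V=6.00V)
Op 1: CLOSE 1-3: Q_total=24.00, C_total=4.00, V=6.00; Q1=6.00, Q3=18.00; dissipated=2.667
Op 2: CLOSE 4-2: Q_total=37.00, C_total=6.00, V=6.17; Q4=18.50, Q2=18.50; dissipated=0.083
Op 3: CLOSE 2-4: Q_total=37.00, C_total=6.00, V=6.17; Q2=18.50, Q4=18.50; dissipated=0.000
Op 4: CLOSE 3-4: Q_total=36.50, C_total=6.00, V=6.08; Q3=18.25, Q4=18.25; dissipated=0.021
Total dissipated: 2.771 μJ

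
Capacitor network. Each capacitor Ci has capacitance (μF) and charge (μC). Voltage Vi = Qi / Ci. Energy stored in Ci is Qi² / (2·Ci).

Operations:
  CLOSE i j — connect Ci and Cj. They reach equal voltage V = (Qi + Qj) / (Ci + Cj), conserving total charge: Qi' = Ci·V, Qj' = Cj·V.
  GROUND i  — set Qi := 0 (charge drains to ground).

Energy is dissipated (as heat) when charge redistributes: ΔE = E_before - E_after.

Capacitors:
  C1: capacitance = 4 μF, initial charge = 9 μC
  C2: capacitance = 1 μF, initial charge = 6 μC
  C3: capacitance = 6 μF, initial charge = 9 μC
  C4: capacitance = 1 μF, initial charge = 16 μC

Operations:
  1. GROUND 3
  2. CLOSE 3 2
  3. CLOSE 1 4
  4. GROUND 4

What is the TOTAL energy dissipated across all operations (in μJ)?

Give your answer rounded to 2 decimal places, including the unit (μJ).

Initial: C1(4μF, Q=9μC, V=2.25V), C2(1μF, Q=6μC, V=6.00V), C3(6μF, Q=9μC, V=1.50V), C4(1μF, Q=16μC, V=16.00V)
Op 1: GROUND 3: Q3=0; energy lost=6.750
Op 2: CLOSE 3-2: Q_total=6.00, C_total=7.00, V=0.86; Q3=5.14, Q2=0.86; dissipated=15.429
Op 3: CLOSE 1-4: Q_total=25.00, C_total=5.00, V=5.00; Q1=20.00, Q4=5.00; dissipated=75.625
Op 4: GROUND 4: Q4=0; energy lost=12.500
Total dissipated: 110.304 μJ

Answer: 110.30 μJ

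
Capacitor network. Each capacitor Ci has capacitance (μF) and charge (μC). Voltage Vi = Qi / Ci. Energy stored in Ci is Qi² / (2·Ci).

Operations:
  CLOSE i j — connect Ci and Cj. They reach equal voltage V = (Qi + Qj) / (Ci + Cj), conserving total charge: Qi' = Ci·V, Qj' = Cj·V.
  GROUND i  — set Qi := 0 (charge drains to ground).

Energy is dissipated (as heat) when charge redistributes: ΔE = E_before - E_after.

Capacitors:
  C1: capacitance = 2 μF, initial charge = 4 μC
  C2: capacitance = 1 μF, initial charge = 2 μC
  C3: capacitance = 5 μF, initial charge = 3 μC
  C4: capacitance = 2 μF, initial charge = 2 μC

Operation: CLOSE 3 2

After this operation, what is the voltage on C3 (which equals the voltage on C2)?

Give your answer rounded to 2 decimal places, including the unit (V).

Initial: C1(2μF, Q=4μC, V=2.00V), C2(1μF, Q=2μC, V=2.00V), C3(5μF, Q=3μC, V=0.60V), C4(2μF, Q=2μC, V=1.00V)
Op 1: CLOSE 3-2: Q_total=5.00, C_total=6.00, V=0.83; Q3=4.17, Q2=0.83; dissipated=0.817

Answer: 0.83 V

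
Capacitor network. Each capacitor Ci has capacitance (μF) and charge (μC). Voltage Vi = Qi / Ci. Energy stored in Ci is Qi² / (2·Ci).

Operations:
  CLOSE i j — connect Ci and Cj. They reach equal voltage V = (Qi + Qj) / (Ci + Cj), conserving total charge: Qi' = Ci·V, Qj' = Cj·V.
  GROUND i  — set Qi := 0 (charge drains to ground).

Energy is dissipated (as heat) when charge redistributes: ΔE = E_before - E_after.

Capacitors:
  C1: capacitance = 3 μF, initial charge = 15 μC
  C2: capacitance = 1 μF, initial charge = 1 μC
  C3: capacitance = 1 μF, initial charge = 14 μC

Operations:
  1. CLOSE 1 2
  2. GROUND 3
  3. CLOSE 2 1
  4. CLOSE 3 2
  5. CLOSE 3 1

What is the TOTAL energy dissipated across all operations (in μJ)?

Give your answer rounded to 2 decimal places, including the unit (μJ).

Initial: C1(3μF, Q=15μC, V=5.00V), C2(1μF, Q=1μC, V=1.00V), C3(1μF, Q=14μC, V=14.00V)
Op 1: CLOSE 1-2: Q_total=16.00, C_total=4.00, V=4.00; Q1=12.00, Q2=4.00; dissipated=6.000
Op 2: GROUND 3: Q3=0; energy lost=98.000
Op 3: CLOSE 2-1: Q_total=16.00, C_total=4.00, V=4.00; Q2=4.00, Q1=12.00; dissipated=0.000
Op 4: CLOSE 3-2: Q_total=4.00, C_total=2.00, V=2.00; Q3=2.00, Q2=2.00; dissipated=4.000
Op 5: CLOSE 3-1: Q_total=14.00, C_total=4.00, V=3.50; Q3=3.50, Q1=10.50; dissipated=1.500
Total dissipated: 109.500 μJ

Answer: 109.50 μJ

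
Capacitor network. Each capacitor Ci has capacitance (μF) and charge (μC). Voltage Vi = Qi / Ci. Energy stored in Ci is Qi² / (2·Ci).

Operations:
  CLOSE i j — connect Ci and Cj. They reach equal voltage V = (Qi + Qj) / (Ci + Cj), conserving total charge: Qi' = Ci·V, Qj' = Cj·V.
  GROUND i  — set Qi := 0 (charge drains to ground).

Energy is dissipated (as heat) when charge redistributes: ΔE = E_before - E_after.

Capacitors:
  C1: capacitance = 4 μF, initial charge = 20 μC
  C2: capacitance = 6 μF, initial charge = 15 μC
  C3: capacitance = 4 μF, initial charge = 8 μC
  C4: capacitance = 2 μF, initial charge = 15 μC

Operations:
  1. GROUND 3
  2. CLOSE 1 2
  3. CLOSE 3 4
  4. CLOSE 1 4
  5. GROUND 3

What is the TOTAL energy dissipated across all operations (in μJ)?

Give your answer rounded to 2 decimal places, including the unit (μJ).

Initial: C1(4μF, Q=20μC, V=5.00V), C2(6μF, Q=15μC, V=2.50V), C3(4μF, Q=8μC, V=2.00V), C4(2μF, Q=15μC, V=7.50V)
Op 1: GROUND 3: Q3=0; energy lost=8.000
Op 2: CLOSE 1-2: Q_total=35.00, C_total=10.00, V=3.50; Q1=14.00, Q2=21.00; dissipated=7.500
Op 3: CLOSE 3-4: Q_total=15.00, C_total=6.00, V=2.50; Q3=10.00, Q4=5.00; dissipated=37.500
Op 4: CLOSE 1-4: Q_total=19.00, C_total=6.00, V=3.17; Q1=12.67, Q4=6.33; dissipated=0.667
Op 5: GROUND 3: Q3=0; energy lost=12.500
Total dissipated: 66.167 μJ

Answer: 66.17 μJ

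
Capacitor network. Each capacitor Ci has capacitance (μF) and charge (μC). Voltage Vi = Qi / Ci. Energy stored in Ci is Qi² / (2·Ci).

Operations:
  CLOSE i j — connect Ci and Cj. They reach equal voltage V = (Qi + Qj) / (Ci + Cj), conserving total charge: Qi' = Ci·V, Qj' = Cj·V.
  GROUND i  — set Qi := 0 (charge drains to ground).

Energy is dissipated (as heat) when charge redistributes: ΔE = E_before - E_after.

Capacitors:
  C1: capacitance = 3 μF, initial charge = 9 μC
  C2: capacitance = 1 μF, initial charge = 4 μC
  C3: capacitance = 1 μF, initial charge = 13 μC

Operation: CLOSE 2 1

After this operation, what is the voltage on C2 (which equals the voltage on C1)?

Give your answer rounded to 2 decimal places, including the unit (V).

Answer: 3.25 V

Derivation:
Initial: C1(3μF, Q=9μC, V=3.00V), C2(1μF, Q=4μC, V=4.00V), C3(1μF, Q=13μC, V=13.00V)
Op 1: CLOSE 2-1: Q_total=13.00, C_total=4.00, V=3.25; Q2=3.25, Q1=9.75; dissipated=0.375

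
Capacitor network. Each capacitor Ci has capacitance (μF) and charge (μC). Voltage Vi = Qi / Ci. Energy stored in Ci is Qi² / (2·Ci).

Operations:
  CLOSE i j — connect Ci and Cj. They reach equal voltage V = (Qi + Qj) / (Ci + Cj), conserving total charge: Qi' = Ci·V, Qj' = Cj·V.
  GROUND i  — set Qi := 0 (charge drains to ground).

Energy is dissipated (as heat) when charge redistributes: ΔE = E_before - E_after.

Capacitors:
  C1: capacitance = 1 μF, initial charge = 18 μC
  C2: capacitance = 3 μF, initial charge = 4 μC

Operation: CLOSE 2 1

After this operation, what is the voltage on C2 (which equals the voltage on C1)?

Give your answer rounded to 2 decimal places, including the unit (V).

Initial: C1(1μF, Q=18μC, V=18.00V), C2(3μF, Q=4μC, V=1.33V)
Op 1: CLOSE 2-1: Q_total=22.00, C_total=4.00, V=5.50; Q2=16.50, Q1=5.50; dissipated=104.167

Answer: 5.50 V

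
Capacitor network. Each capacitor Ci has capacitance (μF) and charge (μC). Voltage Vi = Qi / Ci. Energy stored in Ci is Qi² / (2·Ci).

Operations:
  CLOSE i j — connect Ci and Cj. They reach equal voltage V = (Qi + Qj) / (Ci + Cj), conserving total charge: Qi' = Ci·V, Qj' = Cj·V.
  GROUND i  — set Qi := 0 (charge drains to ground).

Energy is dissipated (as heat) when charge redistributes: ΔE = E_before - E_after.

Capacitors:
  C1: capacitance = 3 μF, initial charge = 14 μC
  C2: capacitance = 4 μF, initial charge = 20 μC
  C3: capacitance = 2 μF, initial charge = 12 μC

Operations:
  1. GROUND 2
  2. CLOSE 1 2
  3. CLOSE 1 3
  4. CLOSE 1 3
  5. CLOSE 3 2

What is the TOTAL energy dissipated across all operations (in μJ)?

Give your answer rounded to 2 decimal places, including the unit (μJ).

Answer: 79.97 μJ

Derivation:
Initial: C1(3μF, Q=14μC, V=4.67V), C2(4μF, Q=20μC, V=5.00V), C3(2μF, Q=12μC, V=6.00V)
Op 1: GROUND 2: Q2=0; energy lost=50.000
Op 2: CLOSE 1-2: Q_total=14.00, C_total=7.00, V=2.00; Q1=6.00, Q2=8.00; dissipated=18.667
Op 3: CLOSE 1-3: Q_total=18.00, C_total=5.00, V=3.60; Q1=10.80, Q3=7.20; dissipated=9.600
Op 4: CLOSE 1-3: Q_total=18.00, C_total=5.00, V=3.60; Q1=10.80, Q3=7.20; dissipated=0.000
Op 5: CLOSE 3-2: Q_total=15.20, C_total=6.00, V=2.53; Q3=5.07, Q2=10.13; dissipated=1.707
Total dissipated: 79.973 μJ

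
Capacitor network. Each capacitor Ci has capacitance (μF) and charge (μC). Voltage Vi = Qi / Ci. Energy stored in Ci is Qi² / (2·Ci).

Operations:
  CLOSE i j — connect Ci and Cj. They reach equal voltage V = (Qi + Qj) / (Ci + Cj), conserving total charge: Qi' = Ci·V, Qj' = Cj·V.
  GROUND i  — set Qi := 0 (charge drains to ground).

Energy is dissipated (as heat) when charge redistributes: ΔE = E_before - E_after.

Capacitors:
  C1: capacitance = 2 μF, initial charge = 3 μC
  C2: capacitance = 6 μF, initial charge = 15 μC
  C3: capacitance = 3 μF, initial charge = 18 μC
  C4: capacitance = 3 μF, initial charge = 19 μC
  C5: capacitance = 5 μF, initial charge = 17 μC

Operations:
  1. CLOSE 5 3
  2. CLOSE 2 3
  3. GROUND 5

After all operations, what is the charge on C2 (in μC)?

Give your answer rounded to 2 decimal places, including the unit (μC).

Answer: 18.75 μC

Derivation:
Initial: C1(2μF, Q=3μC, V=1.50V), C2(6μF, Q=15μC, V=2.50V), C3(3μF, Q=18μC, V=6.00V), C4(3μF, Q=19μC, V=6.33V), C5(5μF, Q=17μC, V=3.40V)
Op 1: CLOSE 5-3: Q_total=35.00, C_total=8.00, V=4.38; Q5=21.88, Q3=13.12; dissipated=6.338
Op 2: CLOSE 2-3: Q_total=28.12, C_total=9.00, V=3.12; Q2=18.75, Q3=9.38; dissipated=3.516
Op 3: GROUND 5: Q5=0; energy lost=47.852
Final charges: Q1=3.00, Q2=18.75, Q3=9.38, Q4=19.00, Q5=0.00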